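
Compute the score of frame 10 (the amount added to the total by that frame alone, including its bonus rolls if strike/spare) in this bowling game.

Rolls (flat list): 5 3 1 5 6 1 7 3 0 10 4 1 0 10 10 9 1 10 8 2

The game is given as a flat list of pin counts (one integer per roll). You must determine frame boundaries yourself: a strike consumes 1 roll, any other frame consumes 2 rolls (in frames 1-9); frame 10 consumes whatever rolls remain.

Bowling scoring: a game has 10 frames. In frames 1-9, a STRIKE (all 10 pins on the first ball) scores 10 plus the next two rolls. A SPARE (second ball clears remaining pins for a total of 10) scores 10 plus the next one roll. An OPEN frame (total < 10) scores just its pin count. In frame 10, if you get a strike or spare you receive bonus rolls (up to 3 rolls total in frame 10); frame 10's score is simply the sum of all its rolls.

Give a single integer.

Frame 1: OPEN (5+3=8). Cumulative: 8
Frame 2: OPEN (1+5=6). Cumulative: 14
Frame 3: OPEN (6+1=7). Cumulative: 21
Frame 4: SPARE (7+3=10). 10 + next roll (0) = 10. Cumulative: 31
Frame 5: SPARE (0+10=10). 10 + next roll (4) = 14. Cumulative: 45
Frame 6: OPEN (4+1=5). Cumulative: 50
Frame 7: SPARE (0+10=10). 10 + next roll (10) = 20. Cumulative: 70
Frame 8: STRIKE. 10 + next two rolls (9+1) = 20. Cumulative: 90
Frame 9: SPARE (9+1=10). 10 + next roll (10) = 20. Cumulative: 110
Frame 10: STRIKE. Sum of all frame-10 rolls (10+8+2) = 20. Cumulative: 130

Answer: 20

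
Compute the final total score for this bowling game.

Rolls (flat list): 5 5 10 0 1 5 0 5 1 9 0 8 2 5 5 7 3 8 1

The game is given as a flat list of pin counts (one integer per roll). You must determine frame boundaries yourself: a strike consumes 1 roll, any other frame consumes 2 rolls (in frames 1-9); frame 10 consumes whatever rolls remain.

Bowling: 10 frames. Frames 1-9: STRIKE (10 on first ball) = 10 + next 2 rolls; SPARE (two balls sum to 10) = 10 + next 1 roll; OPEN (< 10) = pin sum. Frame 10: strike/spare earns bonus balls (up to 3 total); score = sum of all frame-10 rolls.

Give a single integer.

Frame 1: SPARE (5+5=10). 10 + next roll (10) = 20. Cumulative: 20
Frame 2: STRIKE. 10 + next two rolls (0+1) = 11. Cumulative: 31
Frame 3: OPEN (0+1=1). Cumulative: 32
Frame 4: OPEN (5+0=5). Cumulative: 37
Frame 5: OPEN (5+1=6). Cumulative: 43
Frame 6: OPEN (9+0=9). Cumulative: 52
Frame 7: SPARE (8+2=10). 10 + next roll (5) = 15. Cumulative: 67
Frame 8: SPARE (5+5=10). 10 + next roll (7) = 17. Cumulative: 84
Frame 9: SPARE (7+3=10). 10 + next roll (8) = 18. Cumulative: 102
Frame 10: OPEN. Sum of all frame-10 rolls (8+1) = 9. Cumulative: 111

Answer: 111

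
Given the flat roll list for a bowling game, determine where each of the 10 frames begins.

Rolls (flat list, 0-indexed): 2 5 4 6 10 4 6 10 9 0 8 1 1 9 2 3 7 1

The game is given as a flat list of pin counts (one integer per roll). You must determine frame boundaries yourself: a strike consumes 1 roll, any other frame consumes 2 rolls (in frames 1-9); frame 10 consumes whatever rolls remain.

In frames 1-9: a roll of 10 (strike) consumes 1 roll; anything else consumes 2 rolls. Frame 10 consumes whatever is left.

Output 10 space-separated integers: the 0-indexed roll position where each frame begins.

Frame 1 starts at roll index 0: rolls=2,5 (sum=7), consumes 2 rolls
Frame 2 starts at roll index 2: rolls=4,6 (sum=10), consumes 2 rolls
Frame 3 starts at roll index 4: roll=10 (strike), consumes 1 roll
Frame 4 starts at roll index 5: rolls=4,6 (sum=10), consumes 2 rolls
Frame 5 starts at roll index 7: roll=10 (strike), consumes 1 roll
Frame 6 starts at roll index 8: rolls=9,0 (sum=9), consumes 2 rolls
Frame 7 starts at roll index 10: rolls=8,1 (sum=9), consumes 2 rolls
Frame 8 starts at roll index 12: rolls=1,9 (sum=10), consumes 2 rolls
Frame 9 starts at roll index 14: rolls=2,3 (sum=5), consumes 2 rolls
Frame 10 starts at roll index 16: 2 remaining rolls

Answer: 0 2 4 5 7 8 10 12 14 16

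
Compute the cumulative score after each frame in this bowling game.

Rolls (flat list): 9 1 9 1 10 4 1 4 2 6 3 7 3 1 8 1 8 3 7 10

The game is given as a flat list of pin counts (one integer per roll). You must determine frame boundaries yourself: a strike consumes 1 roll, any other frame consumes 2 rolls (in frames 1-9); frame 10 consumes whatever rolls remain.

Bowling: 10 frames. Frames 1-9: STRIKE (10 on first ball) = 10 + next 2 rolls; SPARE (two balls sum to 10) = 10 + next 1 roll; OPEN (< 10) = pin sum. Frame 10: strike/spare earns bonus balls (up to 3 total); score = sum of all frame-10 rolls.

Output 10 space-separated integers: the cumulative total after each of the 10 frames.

Frame 1: SPARE (9+1=10). 10 + next roll (9) = 19. Cumulative: 19
Frame 2: SPARE (9+1=10). 10 + next roll (10) = 20. Cumulative: 39
Frame 3: STRIKE. 10 + next two rolls (4+1) = 15. Cumulative: 54
Frame 4: OPEN (4+1=5). Cumulative: 59
Frame 5: OPEN (4+2=6). Cumulative: 65
Frame 6: OPEN (6+3=9). Cumulative: 74
Frame 7: SPARE (7+3=10). 10 + next roll (1) = 11. Cumulative: 85
Frame 8: OPEN (1+8=9). Cumulative: 94
Frame 9: OPEN (1+8=9). Cumulative: 103
Frame 10: SPARE. Sum of all frame-10 rolls (3+7+10) = 20. Cumulative: 123

Answer: 19 39 54 59 65 74 85 94 103 123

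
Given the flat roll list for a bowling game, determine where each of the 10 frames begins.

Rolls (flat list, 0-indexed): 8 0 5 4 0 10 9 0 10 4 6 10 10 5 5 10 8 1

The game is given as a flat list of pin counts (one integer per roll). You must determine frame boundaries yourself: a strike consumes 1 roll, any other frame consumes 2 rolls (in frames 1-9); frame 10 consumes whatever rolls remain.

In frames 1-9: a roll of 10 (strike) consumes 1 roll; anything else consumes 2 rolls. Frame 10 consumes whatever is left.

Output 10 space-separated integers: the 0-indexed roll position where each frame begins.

Frame 1 starts at roll index 0: rolls=8,0 (sum=8), consumes 2 rolls
Frame 2 starts at roll index 2: rolls=5,4 (sum=9), consumes 2 rolls
Frame 3 starts at roll index 4: rolls=0,10 (sum=10), consumes 2 rolls
Frame 4 starts at roll index 6: rolls=9,0 (sum=9), consumes 2 rolls
Frame 5 starts at roll index 8: roll=10 (strike), consumes 1 roll
Frame 6 starts at roll index 9: rolls=4,6 (sum=10), consumes 2 rolls
Frame 7 starts at roll index 11: roll=10 (strike), consumes 1 roll
Frame 8 starts at roll index 12: roll=10 (strike), consumes 1 roll
Frame 9 starts at roll index 13: rolls=5,5 (sum=10), consumes 2 rolls
Frame 10 starts at roll index 15: 3 remaining rolls

Answer: 0 2 4 6 8 9 11 12 13 15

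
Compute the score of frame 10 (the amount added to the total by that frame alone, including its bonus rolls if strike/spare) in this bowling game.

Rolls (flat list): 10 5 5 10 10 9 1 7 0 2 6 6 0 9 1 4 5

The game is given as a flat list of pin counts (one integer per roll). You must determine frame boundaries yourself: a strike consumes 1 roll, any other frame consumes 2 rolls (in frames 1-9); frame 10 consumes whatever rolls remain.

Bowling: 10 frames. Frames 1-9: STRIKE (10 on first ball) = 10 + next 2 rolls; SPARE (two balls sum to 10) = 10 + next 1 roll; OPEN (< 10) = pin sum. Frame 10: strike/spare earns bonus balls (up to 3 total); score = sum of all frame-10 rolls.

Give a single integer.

Answer: 9

Derivation:
Frame 1: STRIKE. 10 + next two rolls (5+5) = 20. Cumulative: 20
Frame 2: SPARE (5+5=10). 10 + next roll (10) = 20. Cumulative: 40
Frame 3: STRIKE. 10 + next two rolls (10+9) = 29. Cumulative: 69
Frame 4: STRIKE. 10 + next two rolls (9+1) = 20. Cumulative: 89
Frame 5: SPARE (9+1=10). 10 + next roll (7) = 17. Cumulative: 106
Frame 6: OPEN (7+0=7). Cumulative: 113
Frame 7: OPEN (2+6=8). Cumulative: 121
Frame 8: OPEN (6+0=6). Cumulative: 127
Frame 9: SPARE (9+1=10). 10 + next roll (4) = 14. Cumulative: 141
Frame 10: OPEN. Sum of all frame-10 rolls (4+5) = 9. Cumulative: 150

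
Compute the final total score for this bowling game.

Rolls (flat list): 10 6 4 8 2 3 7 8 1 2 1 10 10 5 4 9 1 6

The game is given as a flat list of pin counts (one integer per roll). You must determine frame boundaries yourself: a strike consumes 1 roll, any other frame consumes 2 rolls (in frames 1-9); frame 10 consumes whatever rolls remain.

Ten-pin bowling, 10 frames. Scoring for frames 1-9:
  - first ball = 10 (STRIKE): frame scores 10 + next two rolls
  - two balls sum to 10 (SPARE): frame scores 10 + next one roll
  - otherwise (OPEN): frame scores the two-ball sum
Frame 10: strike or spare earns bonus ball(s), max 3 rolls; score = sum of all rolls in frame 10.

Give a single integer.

Frame 1: STRIKE. 10 + next two rolls (6+4) = 20. Cumulative: 20
Frame 2: SPARE (6+4=10). 10 + next roll (8) = 18. Cumulative: 38
Frame 3: SPARE (8+2=10). 10 + next roll (3) = 13. Cumulative: 51
Frame 4: SPARE (3+7=10). 10 + next roll (8) = 18. Cumulative: 69
Frame 5: OPEN (8+1=9). Cumulative: 78
Frame 6: OPEN (2+1=3). Cumulative: 81
Frame 7: STRIKE. 10 + next two rolls (10+5) = 25. Cumulative: 106
Frame 8: STRIKE. 10 + next two rolls (5+4) = 19. Cumulative: 125
Frame 9: OPEN (5+4=9). Cumulative: 134
Frame 10: SPARE. Sum of all frame-10 rolls (9+1+6) = 16. Cumulative: 150

Answer: 150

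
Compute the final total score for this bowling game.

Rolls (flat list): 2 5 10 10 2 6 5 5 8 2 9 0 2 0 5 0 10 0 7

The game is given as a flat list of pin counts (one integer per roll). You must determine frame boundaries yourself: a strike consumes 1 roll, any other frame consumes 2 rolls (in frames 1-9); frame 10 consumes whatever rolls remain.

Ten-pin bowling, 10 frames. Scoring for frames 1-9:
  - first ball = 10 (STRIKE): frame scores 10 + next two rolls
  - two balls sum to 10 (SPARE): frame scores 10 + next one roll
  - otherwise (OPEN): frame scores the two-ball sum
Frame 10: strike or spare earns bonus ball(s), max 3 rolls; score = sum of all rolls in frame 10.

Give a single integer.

Answer: 125

Derivation:
Frame 1: OPEN (2+5=7). Cumulative: 7
Frame 2: STRIKE. 10 + next two rolls (10+2) = 22. Cumulative: 29
Frame 3: STRIKE. 10 + next two rolls (2+6) = 18. Cumulative: 47
Frame 4: OPEN (2+6=8). Cumulative: 55
Frame 5: SPARE (5+5=10). 10 + next roll (8) = 18. Cumulative: 73
Frame 6: SPARE (8+2=10). 10 + next roll (9) = 19. Cumulative: 92
Frame 7: OPEN (9+0=9). Cumulative: 101
Frame 8: OPEN (2+0=2). Cumulative: 103
Frame 9: OPEN (5+0=5). Cumulative: 108
Frame 10: STRIKE. Sum of all frame-10 rolls (10+0+7) = 17. Cumulative: 125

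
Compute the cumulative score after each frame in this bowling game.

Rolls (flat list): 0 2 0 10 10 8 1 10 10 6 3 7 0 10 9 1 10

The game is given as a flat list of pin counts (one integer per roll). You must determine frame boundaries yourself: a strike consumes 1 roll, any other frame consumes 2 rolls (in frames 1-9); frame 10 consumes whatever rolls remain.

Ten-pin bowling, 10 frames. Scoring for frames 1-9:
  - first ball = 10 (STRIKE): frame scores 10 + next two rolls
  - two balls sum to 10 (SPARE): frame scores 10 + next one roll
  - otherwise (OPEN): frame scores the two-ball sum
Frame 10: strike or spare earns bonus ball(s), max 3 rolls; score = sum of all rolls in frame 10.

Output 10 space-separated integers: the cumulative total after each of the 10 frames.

Frame 1: OPEN (0+2=2). Cumulative: 2
Frame 2: SPARE (0+10=10). 10 + next roll (10) = 20. Cumulative: 22
Frame 3: STRIKE. 10 + next two rolls (8+1) = 19. Cumulative: 41
Frame 4: OPEN (8+1=9). Cumulative: 50
Frame 5: STRIKE. 10 + next two rolls (10+6) = 26. Cumulative: 76
Frame 6: STRIKE. 10 + next two rolls (6+3) = 19. Cumulative: 95
Frame 7: OPEN (6+3=9). Cumulative: 104
Frame 8: OPEN (7+0=7). Cumulative: 111
Frame 9: STRIKE. 10 + next two rolls (9+1) = 20. Cumulative: 131
Frame 10: SPARE. Sum of all frame-10 rolls (9+1+10) = 20. Cumulative: 151

Answer: 2 22 41 50 76 95 104 111 131 151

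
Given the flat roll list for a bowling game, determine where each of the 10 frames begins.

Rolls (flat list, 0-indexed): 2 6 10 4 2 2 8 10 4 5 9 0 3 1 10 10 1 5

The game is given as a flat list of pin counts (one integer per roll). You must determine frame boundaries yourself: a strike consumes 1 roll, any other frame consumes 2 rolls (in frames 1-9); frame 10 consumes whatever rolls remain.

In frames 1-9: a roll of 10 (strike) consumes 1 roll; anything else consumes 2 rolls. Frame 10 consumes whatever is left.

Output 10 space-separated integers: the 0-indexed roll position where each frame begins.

Answer: 0 2 3 5 7 8 10 12 14 15

Derivation:
Frame 1 starts at roll index 0: rolls=2,6 (sum=8), consumes 2 rolls
Frame 2 starts at roll index 2: roll=10 (strike), consumes 1 roll
Frame 3 starts at roll index 3: rolls=4,2 (sum=6), consumes 2 rolls
Frame 4 starts at roll index 5: rolls=2,8 (sum=10), consumes 2 rolls
Frame 5 starts at roll index 7: roll=10 (strike), consumes 1 roll
Frame 6 starts at roll index 8: rolls=4,5 (sum=9), consumes 2 rolls
Frame 7 starts at roll index 10: rolls=9,0 (sum=9), consumes 2 rolls
Frame 8 starts at roll index 12: rolls=3,1 (sum=4), consumes 2 rolls
Frame 9 starts at roll index 14: roll=10 (strike), consumes 1 roll
Frame 10 starts at roll index 15: 3 remaining rolls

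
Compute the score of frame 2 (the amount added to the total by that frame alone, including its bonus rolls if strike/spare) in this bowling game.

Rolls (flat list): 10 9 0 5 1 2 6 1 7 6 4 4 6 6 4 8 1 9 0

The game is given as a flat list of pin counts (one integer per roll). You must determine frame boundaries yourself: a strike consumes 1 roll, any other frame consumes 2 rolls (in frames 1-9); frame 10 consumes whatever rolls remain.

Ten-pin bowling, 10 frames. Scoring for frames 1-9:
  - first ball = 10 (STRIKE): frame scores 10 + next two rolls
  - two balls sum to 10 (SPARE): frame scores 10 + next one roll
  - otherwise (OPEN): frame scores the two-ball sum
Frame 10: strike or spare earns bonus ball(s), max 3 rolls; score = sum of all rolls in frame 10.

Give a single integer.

Frame 1: STRIKE. 10 + next two rolls (9+0) = 19. Cumulative: 19
Frame 2: OPEN (9+0=9). Cumulative: 28
Frame 3: OPEN (5+1=6). Cumulative: 34
Frame 4: OPEN (2+6=8). Cumulative: 42

Answer: 9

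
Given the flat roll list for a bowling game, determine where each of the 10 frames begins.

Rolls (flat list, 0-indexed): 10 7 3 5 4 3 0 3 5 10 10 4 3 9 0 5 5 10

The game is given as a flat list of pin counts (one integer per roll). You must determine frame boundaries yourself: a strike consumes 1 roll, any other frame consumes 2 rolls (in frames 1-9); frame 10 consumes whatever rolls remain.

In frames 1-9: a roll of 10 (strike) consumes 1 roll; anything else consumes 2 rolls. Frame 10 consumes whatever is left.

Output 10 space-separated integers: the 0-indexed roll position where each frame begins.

Frame 1 starts at roll index 0: roll=10 (strike), consumes 1 roll
Frame 2 starts at roll index 1: rolls=7,3 (sum=10), consumes 2 rolls
Frame 3 starts at roll index 3: rolls=5,4 (sum=9), consumes 2 rolls
Frame 4 starts at roll index 5: rolls=3,0 (sum=3), consumes 2 rolls
Frame 5 starts at roll index 7: rolls=3,5 (sum=8), consumes 2 rolls
Frame 6 starts at roll index 9: roll=10 (strike), consumes 1 roll
Frame 7 starts at roll index 10: roll=10 (strike), consumes 1 roll
Frame 8 starts at roll index 11: rolls=4,3 (sum=7), consumes 2 rolls
Frame 9 starts at roll index 13: rolls=9,0 (sum=9), consumes 2 rolls
Frame 10 starts at roll index 15: 3 remaining rolls

Answer: 0 1 3 5 7 9 10 11 13 15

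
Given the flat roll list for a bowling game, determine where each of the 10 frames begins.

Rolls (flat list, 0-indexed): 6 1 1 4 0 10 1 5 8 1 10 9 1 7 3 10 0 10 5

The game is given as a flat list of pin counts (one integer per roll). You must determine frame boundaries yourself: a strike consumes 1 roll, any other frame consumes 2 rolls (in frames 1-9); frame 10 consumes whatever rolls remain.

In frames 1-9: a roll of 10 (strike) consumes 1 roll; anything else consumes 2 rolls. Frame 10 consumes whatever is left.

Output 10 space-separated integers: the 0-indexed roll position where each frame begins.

Frame 1 starts at roll index 0: rolls=6,1 (sum=7), consumes 2 rolls
Frame 2 starts at roll index 2: rolls=1,4 (sum=5), consumes 2 rolls
Frame 3 starts at roll index 4: rolls=0,10 (sum=10), consumes 2 rolls
Frame 4 starts at roll index 6: rolls=1,5 (sum=6), consumes 2 rolls
Frame 5 starts at roll index 8: rolls=8,1 (sum=9), consumes 2 rolls
Frame 6 starts at roll index 10: roll=10 (strike), consumes 1 roll
Frame 7 starts at roll index 11: rolls=9,1 (sum=10), consumes 2 rolls
Frame 8 starts at roll index 13: rolls=7,3 (sum=10), consumes 2 rolls
Frame 9 starts at roll index 15: roll=10 (strike), consumes 1 roll
Frame 10 starts at roll index 16: 3 remaining rolls

Answer: 0 2 4 6 8 10 11 13 15 16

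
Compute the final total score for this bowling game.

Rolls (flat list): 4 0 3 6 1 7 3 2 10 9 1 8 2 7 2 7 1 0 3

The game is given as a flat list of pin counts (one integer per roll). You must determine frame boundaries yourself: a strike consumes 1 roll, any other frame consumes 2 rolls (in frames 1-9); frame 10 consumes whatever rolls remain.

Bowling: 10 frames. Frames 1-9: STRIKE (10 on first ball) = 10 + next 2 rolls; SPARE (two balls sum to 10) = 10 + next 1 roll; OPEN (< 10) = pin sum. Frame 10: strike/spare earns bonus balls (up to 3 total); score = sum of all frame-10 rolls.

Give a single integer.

Answer: 101

Derivation:
Frame 1: OPEN (4+0=4). Cumulative: 4
Frame 2: OPEN (3+6=9). Cumulative: 13
Frame 3: OPEN (1+7=8). Cumulative: 21
Frame 4: OPEN (3+2=5). Cumulative: 26
Frame 5: STRIKE. 10 + next two rolls (9+1) = 20. Cumulative: 46
Frame 6: SPARE (9+1=10). 10 + next roll (8) = 18. Cumulative: 64
Frame 7: SPARE (8+2=10). 10 + next roll (7) = 17. Cumulative: 81
Frame 8: OPEN (7+2=9). Cumulative: 90
Frame 9: OPEN (7+1=8). Cumulative: 98
Frame 10: OPEN. Sum of all frame-10 rolls (0+3) = 3. Cumulative: 101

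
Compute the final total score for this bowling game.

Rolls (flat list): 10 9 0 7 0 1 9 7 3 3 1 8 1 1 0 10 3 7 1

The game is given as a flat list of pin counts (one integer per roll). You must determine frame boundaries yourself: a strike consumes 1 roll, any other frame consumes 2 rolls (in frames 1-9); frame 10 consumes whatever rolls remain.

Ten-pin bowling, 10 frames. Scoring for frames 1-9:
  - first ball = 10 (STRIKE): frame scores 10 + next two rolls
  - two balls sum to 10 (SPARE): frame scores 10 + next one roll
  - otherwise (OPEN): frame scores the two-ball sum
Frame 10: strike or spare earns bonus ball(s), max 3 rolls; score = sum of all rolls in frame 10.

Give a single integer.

Answer: 110

Derivation:
Frame 1: STRIKE. 10 + next two rolls (9+0) = 19. Cumulative: 19
Frame 2: OPEN (9+0=9). Cumulative: 28
Frame 3: OPEN (7+0=7). Cumulative: 35
Frame 4: SPARE (1+9=10). 10 + next roll (7) = 17. Cumulative: 52
Frame 5: SPARE (7+3=10). 10 + next roll (3) = 13. Cumulative: 65
Frame 6: OPEN (3+1=4). Cumulative: 69
Frame 7: OPEN (8+1=9). Cumulative: 78
Frame 8: OPEN (1+0=1). Cumulative: 79
Frame 9: STRIKE. 10 + next two rolls (3+7) = 20. Cumulative: 99
Frame 10: SPARE. Sum of all frame-10 rolls (3+7+1) = 11. Cumulative: 110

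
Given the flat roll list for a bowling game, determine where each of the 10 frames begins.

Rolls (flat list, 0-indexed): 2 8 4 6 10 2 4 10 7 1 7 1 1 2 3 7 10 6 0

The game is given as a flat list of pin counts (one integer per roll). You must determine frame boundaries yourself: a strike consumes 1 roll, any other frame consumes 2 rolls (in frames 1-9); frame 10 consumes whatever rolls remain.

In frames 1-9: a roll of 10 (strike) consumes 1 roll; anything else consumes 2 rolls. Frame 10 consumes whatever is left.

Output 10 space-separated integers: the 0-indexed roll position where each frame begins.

Answer: 0 2 4 5 7 8 10 12 14 16

Derivation:
Frame 1 starts at roll index 0: rolls=2,8 (sum=10), consumes 2 rolls
Frame 2 starts at roll index 2: rolls=4,6 (sum=10), consumes 2 rolls
Frame 3 starts at roll index 4: roll=10 (strike), consumes 1 roll
Frame 4 starts at roll index 5: rolls=2,4 (sum=6), consumes 2 rolls
Frame 5 starts at roll index 7: roll=10 (strike), consumes 1 roll
Frame 6 starts at roll index 8: rolls=7,1 (sum=8), consumes 2 rolls
Frame 7 starts at roll index 10: rolls=7,1 (sum=8), consumes 2 rolls
Frame 8 starts at roll index 12: rolls=1,2 (sum=3), consumes 2 rolls
Frame 9 starts at roll index 14: rolls=3,7 (sum=10), consumes 2 rolls
Frame 10 starts at roll index 16: 3 remaining rolls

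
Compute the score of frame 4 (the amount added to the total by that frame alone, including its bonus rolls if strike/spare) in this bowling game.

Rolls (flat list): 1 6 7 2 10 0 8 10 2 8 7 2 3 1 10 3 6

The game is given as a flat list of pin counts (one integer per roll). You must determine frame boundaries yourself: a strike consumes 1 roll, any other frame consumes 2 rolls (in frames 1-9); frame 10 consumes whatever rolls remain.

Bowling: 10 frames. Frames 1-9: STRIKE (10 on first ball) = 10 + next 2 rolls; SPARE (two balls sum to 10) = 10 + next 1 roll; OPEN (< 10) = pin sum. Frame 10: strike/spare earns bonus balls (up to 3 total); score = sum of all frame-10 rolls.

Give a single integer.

Answer: 8

Derivation:
Frame 1: OPEN (1+6=7). Cumulative: 7
Frame 2: OPEN (7+2=9). Cumulative: 16
Frame 3: STRIKE. 10 + next two rolls (0+8) = 18. Cumulative: 34
Frame 4: OPEN (0+8=8). Cumulative: 42
Frame 5: STRIKE. 10 + next two rolls (2+8) = 20. Cumulative: 62
Frame 6: SPARE (2+8=10). 10 + next roll (7) = 17. Cumulative: 79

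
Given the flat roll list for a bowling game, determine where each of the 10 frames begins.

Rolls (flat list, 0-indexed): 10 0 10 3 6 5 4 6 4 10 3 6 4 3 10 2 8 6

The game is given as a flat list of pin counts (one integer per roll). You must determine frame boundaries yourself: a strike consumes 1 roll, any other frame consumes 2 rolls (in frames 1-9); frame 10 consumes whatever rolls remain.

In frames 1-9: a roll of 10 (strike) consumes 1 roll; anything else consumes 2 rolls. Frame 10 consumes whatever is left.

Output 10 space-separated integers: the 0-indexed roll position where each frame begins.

Answer: 0 1 3 5 7 9 10 12 14 15

Derivation:
Frame 1 starts at roll index 0: roll=10 (strike), consumes 1 roll
Frame 2 starts at roll index 1: rolls=0,10 (sum=10), consumes 2 rolls
Frame 3 starts at roll index 3: rolls=3,6 (sum=9), consumes 2 rolls
Frame 4 starts at roll index 5: rolls=5,4 (sum=9), consumes 2 rolls
Frame 5 starts at roll index 7: rolls=6,4 (sum=10), consumes 2 rolls
Frame 6 starts at roll index 9: roll=10 (strike), consumes 1 roll
Frame 7 starts at roll index 10: rolls=3,6 (sum=9), consumes 2 rolls
Frame 8 starts at roll index 12: rolls=4,3 (sum=7), consumes 2 rolls
Frame 9 starts at roll index 14: roll=10 (strike), consumes 1 roll
Frame 10 starts at roll index 15: 3 remaining rolls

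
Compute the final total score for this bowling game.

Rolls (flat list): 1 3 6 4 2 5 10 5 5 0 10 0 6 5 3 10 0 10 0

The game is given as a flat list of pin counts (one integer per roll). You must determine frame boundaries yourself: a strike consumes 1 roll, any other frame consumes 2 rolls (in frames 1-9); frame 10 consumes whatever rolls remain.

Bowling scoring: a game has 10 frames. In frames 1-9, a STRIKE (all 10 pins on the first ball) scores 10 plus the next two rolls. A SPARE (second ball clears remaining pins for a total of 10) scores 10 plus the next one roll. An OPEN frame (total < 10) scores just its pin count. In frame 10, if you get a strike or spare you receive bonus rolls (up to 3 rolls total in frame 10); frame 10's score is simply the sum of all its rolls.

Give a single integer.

Answer: 107

Derivation:
Frame 1: OPEN (1+3=4). Cumulative: 4
Frame 2: SPARE (6+4=10). 10 + next roll (2) = 12. Cumulative: 16
Frame 3: OPEN (2+5=7). Cumulative: 23
Frame 4: STRIKE. 10 + next two rolls (5+5) = 20. Cumulative: 43
Frame 5: SPARE (5+5=10). 10 + next roll (0) = 10. Cumulative: 53
Frame 6: SPARE (0+10=10). 10 + next roll (0) = 10. Cumulative: 63
Frame 7: OPEN (0+6=6). Cumulative: 69
Frame 8: OPEN (5+3=8). Cumulative: 77
Frame 9: STRIKE. 10 + next two rolls (0+10) = 20. Cumulative: 97
Frame 10: SPARE. Sum of all frame-10 rolls (0+10+0) = 10. Cumulative: 107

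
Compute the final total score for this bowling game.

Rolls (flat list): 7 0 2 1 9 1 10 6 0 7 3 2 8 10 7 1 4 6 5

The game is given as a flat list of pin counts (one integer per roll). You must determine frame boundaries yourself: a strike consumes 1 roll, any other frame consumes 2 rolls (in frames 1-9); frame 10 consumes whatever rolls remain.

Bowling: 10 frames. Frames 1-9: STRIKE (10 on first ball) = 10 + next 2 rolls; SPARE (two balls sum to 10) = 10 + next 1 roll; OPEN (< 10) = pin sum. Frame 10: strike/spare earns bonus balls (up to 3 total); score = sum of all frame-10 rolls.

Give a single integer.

Frame 1: OPEN (7+0=7). Cumulative: 7
Frame 2: OPEN (2+1=3). Cumulative: 10
Frame 3: SPARE (9+1=10). 10 + next roll (10) = 20. Cumulative: 30
Frame 4: STRIKE. 10 + next two rolls (6+0) = 16. Cumulative: 46
Frame 5: OPEN (6+0=6). Cumulative: 52
Frame 6: SPARE (7+3=10). 10 + next roll (2) = 12. Cumulative: 64
Frame 7: SPARE (2+8=10). 10 + next roll (10) = 20. Cumulative: 84
Frame 8: STRIKE. 10 + next two rolls (7+1) = 18. Cumulative: 102
Frame 9: OPEN (7+1=8). Cumulative: 110
Frame 10: SPARE. Sum of all frame-10 rolls (4+6+5) = 15. Cumulative: 125

Answer: 125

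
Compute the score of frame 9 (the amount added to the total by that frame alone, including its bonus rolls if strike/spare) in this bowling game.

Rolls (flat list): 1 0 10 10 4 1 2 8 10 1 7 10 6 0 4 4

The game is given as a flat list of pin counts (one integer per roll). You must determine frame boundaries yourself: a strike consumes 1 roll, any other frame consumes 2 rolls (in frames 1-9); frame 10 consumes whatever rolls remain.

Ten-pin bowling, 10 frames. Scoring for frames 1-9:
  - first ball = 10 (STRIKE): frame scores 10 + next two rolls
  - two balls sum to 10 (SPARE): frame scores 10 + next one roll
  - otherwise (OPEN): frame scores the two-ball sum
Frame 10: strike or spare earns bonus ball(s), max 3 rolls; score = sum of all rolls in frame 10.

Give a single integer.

Frame 1: OPEN (1+0=1). Cumulative: 1
Frame 2: STRIKE. 10 + next two rolls (10+4) = 24. Cumulative: 25
Frame 3: STRIKE. 10 + next two rolls (4+1) = 15. Cumulative: 40
Frame 4: OPEN (4+1=5). Cumulative: 45
Frame 5: SPARE (2+8=10). 10 + next roll (10) = 20. Cumulative: 65
Frame 6: STRIKE. 10 + next two rolls (1+7) = 18. Cumulative: 83
Frame 7: OPEN (1+7=8). Cumulative: 91
Frame 8: STRIKE. 10 + next two rolls (6+0) = 16. Cumulative: 107
Frame 9: OPEN (6+0=6). Cumulative: 113
Frame 10: OPEN. Sum of all frame-10 rolls (4+4) = 8. Cumulative: 121

Answer: 6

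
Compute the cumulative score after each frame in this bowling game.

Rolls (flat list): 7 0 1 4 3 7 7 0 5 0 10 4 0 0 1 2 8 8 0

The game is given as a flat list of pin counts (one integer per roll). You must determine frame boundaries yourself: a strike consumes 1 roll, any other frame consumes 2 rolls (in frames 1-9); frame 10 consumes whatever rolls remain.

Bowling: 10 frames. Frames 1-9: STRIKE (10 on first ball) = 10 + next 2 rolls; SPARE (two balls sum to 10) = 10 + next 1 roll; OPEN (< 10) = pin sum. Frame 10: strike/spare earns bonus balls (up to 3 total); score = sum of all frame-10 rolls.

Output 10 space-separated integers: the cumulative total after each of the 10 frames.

Frame 1: OPEN (7+0=7). Cumulative: 7
Frame 2: OPEN (1+4=5). Cumulative: 12
Frame 3: SPARE (3+7=10). 10 + next roll (7) = 17. Cumulative: 29
Frame 4: OPEN (7+0=7). Cumulative: 36
Frame 5: OPEN (5+0=5). Cumulative: 41
Frame 6: STRIKE. 10 + next two rolls (4+0) = 14. Cumulative: 55
Frame 7: OPEN (4+0=4). Cumulative: 59
Frame 8: OPEN (0+1=1). Cumulative: 60
Frame 9: SPARE (2+8=10). 10 + next roll (8) = 18. Cumulative: 78
Frame 10: OPEN. Sum of all frame-10 rolls (8+0) = 8. Cumulative: 86

Answer: 7 12 29 36 41 55 59 60 78 86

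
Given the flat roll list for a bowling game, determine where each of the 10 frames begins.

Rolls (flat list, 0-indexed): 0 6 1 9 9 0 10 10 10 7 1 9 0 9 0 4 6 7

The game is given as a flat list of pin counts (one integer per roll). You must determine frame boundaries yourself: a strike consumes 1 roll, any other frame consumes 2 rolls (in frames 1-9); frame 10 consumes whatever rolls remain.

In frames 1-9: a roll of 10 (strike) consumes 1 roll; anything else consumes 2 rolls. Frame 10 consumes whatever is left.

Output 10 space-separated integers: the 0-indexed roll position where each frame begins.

Answer: 0 2 4 6 7 8 9 11 13 15

Derivation:
Frame 1 starts at roll index 0: rolls=0,6 (sum=6), consumes 2 rolls
Frame 2 starts at roll index 2: rolls=1,9 (sum=10), consumes 2 rolls
Frame 3 starts at roll index 4: rolls=9,0 (sum=9), consumes 2 rolls
Frame 4 starts at roll index 6: roll=10 (strike), consumes 1 roll
Frame 5 starts at roll index 7: roll=10 (strike), consumes 1 roll
Frame 6 starts at roll index 8: roll=10 (strike), consumes 1 roll
Frame 7 starts at roll index 9: rolls=7,1 (sum=8), consumes 2 rolls
Frame 8 starts at roll index 11: rolls=9,0 (sum=9), consumes 2 rolls
Frame 9 starts at roll index 13: rolls=9,0 (sum=9), consumes 2 rolls
Frame 10 starts at roll index 15: 3 remaining rolls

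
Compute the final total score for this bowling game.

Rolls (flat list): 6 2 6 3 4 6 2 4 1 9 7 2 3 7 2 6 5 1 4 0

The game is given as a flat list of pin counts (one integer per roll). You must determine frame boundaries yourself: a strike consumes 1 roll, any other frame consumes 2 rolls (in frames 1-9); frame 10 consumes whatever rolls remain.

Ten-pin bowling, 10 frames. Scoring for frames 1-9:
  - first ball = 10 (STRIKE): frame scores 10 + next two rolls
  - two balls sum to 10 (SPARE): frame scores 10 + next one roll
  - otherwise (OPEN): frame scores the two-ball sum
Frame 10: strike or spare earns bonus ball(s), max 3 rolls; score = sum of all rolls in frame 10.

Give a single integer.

Frame 1: OPEN (6+2=8). Cumulative: 8
Frame 2: OPEN (6+3=9). Cumulative: 17
Frame 3: SPARE (4+6=10). 10 + next roll (2) = 12. Cumulative: 29
Frame 4: OPEN (2+4=6). Cumulative: 35
Frame 5: SPARE (1+9=10). 10 + next roll (7) = 17. Cumulative: 52
Frame 6: OPEN (7+2=9). Cumulative: 61
Frame 7: SPARE (3+7=10). 10 + next roll (2) = 12. Cumulative: 73
Frame 8: OPEN (2+6=8). Cumulative: 81
Frame 9: OPEN (5+1=6). Cumulative: 87
Frame 10: OPEN. Sum of all frame-10 rolls (4+0) = 4. Cumulative: 91

Answer: 91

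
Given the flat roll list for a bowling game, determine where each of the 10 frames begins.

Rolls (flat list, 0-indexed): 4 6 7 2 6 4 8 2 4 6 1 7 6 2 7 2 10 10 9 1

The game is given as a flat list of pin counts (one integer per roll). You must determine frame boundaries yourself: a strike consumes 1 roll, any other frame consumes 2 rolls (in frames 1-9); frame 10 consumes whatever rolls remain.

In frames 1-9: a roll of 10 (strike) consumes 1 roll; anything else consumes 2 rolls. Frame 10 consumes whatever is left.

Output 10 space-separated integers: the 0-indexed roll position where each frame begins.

Answer: 0 2 4 6 8 10 12 14 16 17

Derivation:
Frame 1 starts at roll index 0: rolls=4,6 (sum=10), consumes 2 rolls
Frame 2 starts at roll index 2: rolls=7,2 (sum=9), consumes 2 rolls
Frame 3 starts at roll index 4: rolls=6,4 (sum=10), consumes 2 rolls
Frame 4 starts at roll index 6: rolls=8,2 (sum=10), consumes 2 rolls
Frame 5 starts at roll index 8: rolls=4,6 (sum=10), consumes 2 rolls
Frame 6 starts at roll index 10: rolls=1,7 (sum=8), consumes 2 rolls
Frame 7 starts at roll index 12: rolls=6,2 (sum=8), consumes 2 rolls
Frame 8 starts at roll index 14: rolls=7,2 (sum=9), consumes 2 rolls
Frame 9 starts at roll index 16: roll=10 (strike), consumes 1 roll
Frame 10 starts at roll index 17: 3 remaining rolls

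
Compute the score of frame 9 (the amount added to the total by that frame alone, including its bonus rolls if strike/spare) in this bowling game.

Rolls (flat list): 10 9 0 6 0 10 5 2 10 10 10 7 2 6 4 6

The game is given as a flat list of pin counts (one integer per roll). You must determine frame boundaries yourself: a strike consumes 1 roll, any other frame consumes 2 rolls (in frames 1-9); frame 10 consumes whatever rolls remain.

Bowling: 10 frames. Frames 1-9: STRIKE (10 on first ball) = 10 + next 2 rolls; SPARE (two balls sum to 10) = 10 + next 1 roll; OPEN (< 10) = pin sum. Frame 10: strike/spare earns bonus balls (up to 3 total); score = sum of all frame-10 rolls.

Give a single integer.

Answer: 9

Derivation:
Frame 1: STRIKE. 10 + next two rolls (9+0) = 19. Cumulative: 19
Frame 2: OPEN (9+0=9). Cumulative: 28
Frame 3: OPEN (6+0=6). Cumulative: 34
Frame 4: STRIKE. 10 + next two rolls (5+2) = 17. Cumulative: 51
Frame 5: OPEN (5+2=7). Cumulative: 58
Frame 6: STRIKE. 10 + next two rolls (10+10) = 30. Cumulative: 88
Frame 7: STRIKE. 10 + next two rolls (10+7) = 27. Cumulative: 115
Frame 8: STRIKE. 10 + next two rolls (7+2) = 19. Cumulative: 134
Frame 9: OPEN (7+2=9). Cumulative: 143
Frame 10: SPARE. Sum of all frame-10 rolls (6+4+6) = 16. Cumulative: 159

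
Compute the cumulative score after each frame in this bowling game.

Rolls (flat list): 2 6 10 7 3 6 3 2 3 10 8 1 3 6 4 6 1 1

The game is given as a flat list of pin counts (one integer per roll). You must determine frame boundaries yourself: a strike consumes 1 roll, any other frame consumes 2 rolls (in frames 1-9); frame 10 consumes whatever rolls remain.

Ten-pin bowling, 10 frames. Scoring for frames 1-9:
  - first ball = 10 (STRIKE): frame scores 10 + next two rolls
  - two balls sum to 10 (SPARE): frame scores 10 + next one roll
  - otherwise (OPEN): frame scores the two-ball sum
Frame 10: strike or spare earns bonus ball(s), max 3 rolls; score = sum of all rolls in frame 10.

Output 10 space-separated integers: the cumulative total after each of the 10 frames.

Frame 1: OPEN (2+6=8). Cumulative: 8
Frame 2: STRIKE. 10 + next two rolls (7+3) = 20. Cumulative: 28
Frame 3: SPARE (7+3=10). 10 + next roll (6) = 16. Cumulative: 44
Frame 4: OPEN (6+3=9). Cumulative: 53
Frame 5: OPEN (2+3=5). Cumulative: 58
Frame 6: STRIKE. 10 + next two rolls (8+1) = 19. Cumulative: 77
Frame 7: OPEN (8+1=9). Cumulative: 86
Frame 8: OPEN (3+6=9). Cumulative: 95
Frame 9: SPARE (4+6=10). 10 + next roll (1) = 11. Cumulative: 106
Frame 10: OPEN. Sum of all frame-10 rolls (1+1) = 2. Cumulative: 108

Answer: 8 28 44 53 58 77 86 95 106 108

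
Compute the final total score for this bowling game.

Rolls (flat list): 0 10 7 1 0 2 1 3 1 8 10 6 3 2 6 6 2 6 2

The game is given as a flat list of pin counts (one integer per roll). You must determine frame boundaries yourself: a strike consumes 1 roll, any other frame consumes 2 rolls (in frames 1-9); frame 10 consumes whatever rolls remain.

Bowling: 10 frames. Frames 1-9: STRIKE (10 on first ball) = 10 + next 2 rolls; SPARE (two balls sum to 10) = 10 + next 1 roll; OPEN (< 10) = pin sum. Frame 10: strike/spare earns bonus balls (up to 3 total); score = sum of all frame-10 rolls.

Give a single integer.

Answer: 92

Derivation:
Frame 1: SPARE (0+10=10). 10 + next roll (7) = 17. Cumulative: 17
Frame 2: OPEN (7+1=8). Cumulative: 25
Frame 3: OPEN (0+2=2). Cumulative: 27
Frame 4: OPEN (1+3=4). Cumulative: 31
Frame 5: OPEN (1+8=9). Cumulative: 40
Frame 6: STRIKE. 10 + next two rolls (6+3) = 19. Cumulative: 59
Frame 7: OPEN (6+3=9). Cumulative: 68
Frame 8: OPEN (2+6=8). Cumulative: 76
Frame 9: OPEN (6+2=8). Cumulative: 84
Frame 10: OPEN. Sum of all frame-10 rolls (6+2) = 8. Cumulative: 92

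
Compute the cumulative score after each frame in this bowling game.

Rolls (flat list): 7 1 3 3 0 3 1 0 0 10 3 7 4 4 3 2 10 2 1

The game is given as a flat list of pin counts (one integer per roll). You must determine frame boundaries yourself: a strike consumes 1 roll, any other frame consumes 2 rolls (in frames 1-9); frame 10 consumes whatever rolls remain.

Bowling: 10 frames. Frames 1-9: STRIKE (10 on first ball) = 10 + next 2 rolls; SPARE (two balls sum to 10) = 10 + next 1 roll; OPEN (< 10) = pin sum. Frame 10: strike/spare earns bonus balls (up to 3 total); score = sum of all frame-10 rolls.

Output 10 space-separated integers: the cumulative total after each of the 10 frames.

Frame 1: OPEN (7+1=8). Cumulative: 8
Frame 2: OPEN (3+3=6). Cumulative: 14
Frame 3: OPEN (0+3=3). Cumulative: 17
Frame 4: OPEN (1+0=1). Cumulative: 18
Frame 5: SPARE (0+10=10). 10 + next roll (3) = 13. Cumulative: 31
Frame 6: SPARE (3+7=10). 10 + next roll (4) = 14. Cumulative: 45
Frame 7: OPEN (4+4=8). Cumulative: 53
Frame 8: OPEN (3+2=5). Cumulative: 58
Frame 9: STRIKE. 10 + next two rolls (2+1) = 13. Cumulative: 71
Frame 10: OPEN. Sum of all frame-10 rolls (2+1) = 3. Cumulative: 74

Answer: 8 14 17 18 31 45 53 58 71 74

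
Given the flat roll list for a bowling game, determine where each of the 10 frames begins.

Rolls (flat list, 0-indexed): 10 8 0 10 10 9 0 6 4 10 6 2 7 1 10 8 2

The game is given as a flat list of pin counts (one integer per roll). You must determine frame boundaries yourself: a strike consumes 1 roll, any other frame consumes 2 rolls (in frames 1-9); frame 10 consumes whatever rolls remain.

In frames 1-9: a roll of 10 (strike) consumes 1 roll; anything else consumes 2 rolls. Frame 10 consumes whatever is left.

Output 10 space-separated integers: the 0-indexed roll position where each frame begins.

Frame 1 starts at roll index 0: roll=10 (strike), consumes 1 roll
Frame 2 starts at roll index 1: rolls=8,0 (sum=8), consumes 2 rolls
Frame 3 starts at roll index 3: roll=10 (strike), consumes 1 roll
Frame 4 starts at roll index 4: roll=10 (strike), consumes 1 roll
Frame 5 starts at roll index 5: rolls=9,0 (sum=9), consumes 2 rolls
Frame 6 starts at roll index 7: rolls=6,4 (sum=10), consumes 2 rolls
Frame 7 starts at roll index 9: roll=10 (strike), consumes 1 roll
Frame 8 starts at roll index 10: rolls=6,2 (sum=8), consumes 2 rolls
Frame 9 starts at roll index 12: rolls=7,1 (sum=8), consumes 2 rolls
Frame 10 starts at roll index 14: 3 remaining rolls

Answer: 0 1 3 4 5 7 9 10 12 14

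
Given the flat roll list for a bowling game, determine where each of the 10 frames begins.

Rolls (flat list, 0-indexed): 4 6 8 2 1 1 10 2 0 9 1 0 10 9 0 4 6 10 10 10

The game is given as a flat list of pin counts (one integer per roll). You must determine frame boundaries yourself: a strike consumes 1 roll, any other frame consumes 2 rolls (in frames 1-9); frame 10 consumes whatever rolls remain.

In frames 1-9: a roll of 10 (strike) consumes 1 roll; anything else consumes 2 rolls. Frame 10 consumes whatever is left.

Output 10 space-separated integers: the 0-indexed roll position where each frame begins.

Answer: 0 2 4 6 7 9 11 13 15 17

Derivation:
Frame 1 starts at roll index 0: rolls=4,6 (sum=10), consumes 2 rolls
Frame 2 starts at roll index 2: rolls=8,2 (sum=10), consumes 2 rolls
Frame 3 starts at roll index 4: rolls=1,1 (sum=2), consumes 2 rolls
Frame 4 starts at roll index 6: roll=10 (strike), consumes 1 roll
Frame 5 starts at roll index 7: rolls=2,0 (sum=2), consumes 2 rolls
Frame 6 starts at roll index 9: rolls=9,1 (sum=10), consumes 2 rolls
Frame 7 starts at roll index 11: rolls=0,10 (sum=10), consumes 2 rolls
Frame 8 starts at roll index 13: rolls=9,0 (sum=9), consumes 2 rolls
Frame 9 starts at roll index 15: rolls=4,6 (sum=10), consumes 2 rolls
Frame 10 starts at roll index 17: 3 remaining rolls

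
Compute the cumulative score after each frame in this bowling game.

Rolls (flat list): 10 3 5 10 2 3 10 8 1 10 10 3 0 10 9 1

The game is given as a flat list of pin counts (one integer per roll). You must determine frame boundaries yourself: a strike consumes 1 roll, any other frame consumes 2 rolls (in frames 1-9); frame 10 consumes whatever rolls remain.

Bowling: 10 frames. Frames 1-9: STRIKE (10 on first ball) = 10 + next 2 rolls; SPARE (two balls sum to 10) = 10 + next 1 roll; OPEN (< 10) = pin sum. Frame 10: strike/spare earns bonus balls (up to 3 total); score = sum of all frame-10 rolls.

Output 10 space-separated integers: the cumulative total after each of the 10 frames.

Frame 1: STRIKE. 10 + next two rolls (3+5) = 18. Cumulative: 18
Frame 2: OPEN (3+5=8). Cumulative: 26
Frame 3: STRIKE. 10 + next two rolls (2+3) = 15. Cumulative: 41
Frame 4: OPEN (2+3=5). Cumulative: 46
Frame 5: STRIKE. 10 + next two rolls (8+1) = 19. Cumulative: 65
Frame 6: OPEN (8+1=9). Cumulative: 74
Frame 7: STRIKE. 10 + next two rolls (10+3) = 23. Cumulative: 97
Frame 8: STRIKE. 10 + next two rolls (3+0) = 13. Cumulative: 110
Frame 9: OPEN (3+0=3). Cumulative: 113
Frame 10: STRIKE. Sum of all frame-10 rolls (10+9+1) = 20. Cumulative: 133

Answer: 18 26 41 46 65 74 97 110 113 133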